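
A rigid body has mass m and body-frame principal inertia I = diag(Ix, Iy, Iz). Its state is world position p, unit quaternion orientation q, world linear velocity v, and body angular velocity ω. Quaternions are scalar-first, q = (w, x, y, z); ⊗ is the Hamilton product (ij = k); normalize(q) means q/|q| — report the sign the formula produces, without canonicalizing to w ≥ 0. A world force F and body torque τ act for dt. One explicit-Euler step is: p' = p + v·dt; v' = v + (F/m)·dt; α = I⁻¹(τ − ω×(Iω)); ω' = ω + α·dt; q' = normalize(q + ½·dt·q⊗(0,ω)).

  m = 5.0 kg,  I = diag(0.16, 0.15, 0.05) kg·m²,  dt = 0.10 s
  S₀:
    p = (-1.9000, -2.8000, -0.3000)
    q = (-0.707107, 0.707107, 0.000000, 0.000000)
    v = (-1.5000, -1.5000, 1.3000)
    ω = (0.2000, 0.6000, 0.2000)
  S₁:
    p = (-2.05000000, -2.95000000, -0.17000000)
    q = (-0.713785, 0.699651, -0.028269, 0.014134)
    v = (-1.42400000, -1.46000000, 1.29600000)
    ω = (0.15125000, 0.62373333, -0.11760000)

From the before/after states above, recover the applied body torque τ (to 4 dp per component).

τ = (-0.0900, 0.0400, -0.1600)

rate change Δω = (-0.04875000, 0.02373333, -0.31760000)
I·α + gyro = (-0.0900, 0.0400, -0.1600)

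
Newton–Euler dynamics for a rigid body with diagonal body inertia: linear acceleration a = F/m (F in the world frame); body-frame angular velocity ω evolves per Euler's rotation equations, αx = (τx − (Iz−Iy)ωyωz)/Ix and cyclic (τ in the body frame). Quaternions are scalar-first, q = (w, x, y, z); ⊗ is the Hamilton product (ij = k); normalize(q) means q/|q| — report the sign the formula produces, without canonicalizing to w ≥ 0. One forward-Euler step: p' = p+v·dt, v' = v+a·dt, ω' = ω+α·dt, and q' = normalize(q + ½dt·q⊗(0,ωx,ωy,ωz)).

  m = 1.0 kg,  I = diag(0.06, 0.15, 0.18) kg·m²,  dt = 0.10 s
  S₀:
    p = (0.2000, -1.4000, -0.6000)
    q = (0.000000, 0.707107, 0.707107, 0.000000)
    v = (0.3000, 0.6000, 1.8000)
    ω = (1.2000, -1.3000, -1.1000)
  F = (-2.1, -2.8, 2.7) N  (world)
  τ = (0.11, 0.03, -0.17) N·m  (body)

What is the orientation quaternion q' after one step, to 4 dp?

2q̇ = q⊗(0,ω) = (0.0707107, -0.7778177, 0.7778177, -1.7677675)
updated quaternion q' = (0.0035, 0.6646, 0.7420, -0.0879)

q' = (0.0035, 0.6646, 0.7420, -0.0879)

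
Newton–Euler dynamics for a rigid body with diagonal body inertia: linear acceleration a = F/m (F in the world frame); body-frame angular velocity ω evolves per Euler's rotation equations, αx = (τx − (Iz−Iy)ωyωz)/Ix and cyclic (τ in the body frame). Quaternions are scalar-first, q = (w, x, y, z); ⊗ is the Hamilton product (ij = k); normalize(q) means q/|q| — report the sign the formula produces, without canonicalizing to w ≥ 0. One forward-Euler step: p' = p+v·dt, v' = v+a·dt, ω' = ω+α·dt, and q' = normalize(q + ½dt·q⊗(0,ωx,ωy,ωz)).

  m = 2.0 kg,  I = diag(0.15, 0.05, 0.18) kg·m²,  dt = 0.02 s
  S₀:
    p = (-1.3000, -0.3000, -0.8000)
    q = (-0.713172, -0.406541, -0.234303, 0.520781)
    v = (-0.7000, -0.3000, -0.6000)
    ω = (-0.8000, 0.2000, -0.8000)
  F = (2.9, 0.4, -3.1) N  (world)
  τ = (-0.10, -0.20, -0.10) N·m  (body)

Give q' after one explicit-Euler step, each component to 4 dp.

Hamilton product q⊗(0,ω) = (0.1382526, 0.6538238, -0.8844920, 0.3017870)
q' = normalize(q + ½dt·q⊗(0,ω)) = (-0.7117, -0.4000, -0.2431, 0.5238)

q' = (-0.7117, -0.4000, -0.2431, 0.5238)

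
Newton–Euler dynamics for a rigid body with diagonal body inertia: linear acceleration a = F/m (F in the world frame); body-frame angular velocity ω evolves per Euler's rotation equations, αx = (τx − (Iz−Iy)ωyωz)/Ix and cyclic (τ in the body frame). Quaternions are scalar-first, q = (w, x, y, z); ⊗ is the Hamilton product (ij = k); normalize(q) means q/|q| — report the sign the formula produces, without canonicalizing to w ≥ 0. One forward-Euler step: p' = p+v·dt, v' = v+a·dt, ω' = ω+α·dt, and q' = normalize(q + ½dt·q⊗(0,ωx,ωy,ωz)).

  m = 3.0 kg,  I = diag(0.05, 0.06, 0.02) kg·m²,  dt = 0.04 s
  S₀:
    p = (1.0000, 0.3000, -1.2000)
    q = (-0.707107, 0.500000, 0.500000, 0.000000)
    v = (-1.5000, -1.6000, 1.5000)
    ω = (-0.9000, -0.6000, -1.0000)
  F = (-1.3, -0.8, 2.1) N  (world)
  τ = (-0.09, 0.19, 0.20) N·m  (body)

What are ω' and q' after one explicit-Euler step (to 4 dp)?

ω' = (-0.9528, -0.4913, -0.6108)
q' = (-0.6918, 0.5025, 0.5183, 0.0171)

angular accel α = (-1.3200, 2.7167, 9.7300)
ω + α·dt = (-0.9528, -0.4913, -0.6108)
Hamilton product q⊗(0,ω) = (0.7500000, 0.1363963, 0.9242642, 0.8571070)
updated quaternion q' = (-0.6918, 0.5025, 0.5183, 0.0171)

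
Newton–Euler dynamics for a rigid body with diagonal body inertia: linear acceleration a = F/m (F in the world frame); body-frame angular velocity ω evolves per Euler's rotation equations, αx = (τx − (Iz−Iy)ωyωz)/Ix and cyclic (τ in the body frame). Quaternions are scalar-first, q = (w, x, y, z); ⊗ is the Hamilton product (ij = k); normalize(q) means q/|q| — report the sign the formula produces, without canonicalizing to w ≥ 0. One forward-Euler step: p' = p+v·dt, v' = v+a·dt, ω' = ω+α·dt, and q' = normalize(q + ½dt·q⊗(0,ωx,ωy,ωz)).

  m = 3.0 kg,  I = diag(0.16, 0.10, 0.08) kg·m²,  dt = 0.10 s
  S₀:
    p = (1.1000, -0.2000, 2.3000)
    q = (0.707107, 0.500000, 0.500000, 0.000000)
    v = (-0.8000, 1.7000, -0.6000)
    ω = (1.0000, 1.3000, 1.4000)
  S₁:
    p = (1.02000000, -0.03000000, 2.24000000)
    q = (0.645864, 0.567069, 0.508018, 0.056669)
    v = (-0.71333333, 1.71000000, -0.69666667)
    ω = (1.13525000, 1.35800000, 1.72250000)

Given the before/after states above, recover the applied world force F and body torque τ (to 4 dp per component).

Δω = ω₁−ω₀ = (0.13525000, 0.05800000, 0.32250000)
gyro term ω₀×Iω₀ = (-0.0364, 0.1120, -0.0780)
I·α + gyro = (0.1800, 0.1700, 0.1800)
Δv = v₁−v₀ = (0.08666667, 0.01000000, -0.09666667)
applied force F = (2.6000, 0.3000, -2.9000)

F = (2.6000, 0.3000, -2.9000)
τ = (0.1800, 0.1700, 0.1800)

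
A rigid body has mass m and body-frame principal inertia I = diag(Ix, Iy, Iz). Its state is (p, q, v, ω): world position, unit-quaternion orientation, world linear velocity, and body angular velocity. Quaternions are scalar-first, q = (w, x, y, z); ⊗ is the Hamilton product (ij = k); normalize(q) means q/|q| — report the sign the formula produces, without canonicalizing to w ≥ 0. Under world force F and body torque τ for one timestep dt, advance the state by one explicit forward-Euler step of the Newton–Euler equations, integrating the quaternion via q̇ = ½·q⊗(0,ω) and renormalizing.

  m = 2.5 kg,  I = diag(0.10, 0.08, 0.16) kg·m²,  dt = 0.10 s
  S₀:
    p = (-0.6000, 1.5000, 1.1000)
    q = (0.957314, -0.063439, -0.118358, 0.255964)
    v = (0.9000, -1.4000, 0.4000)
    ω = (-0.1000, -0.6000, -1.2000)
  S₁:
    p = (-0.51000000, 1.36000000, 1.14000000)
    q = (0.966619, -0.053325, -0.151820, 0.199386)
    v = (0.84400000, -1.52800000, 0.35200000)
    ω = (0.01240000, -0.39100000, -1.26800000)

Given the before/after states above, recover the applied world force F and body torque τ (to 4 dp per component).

F = (-1.4000, -3.2000, -1.2000)
τ = (0.1700, 0.1600, -0.1100)

Δv = v₁−v₀ = (-0.05600000, -0.12800000, -0.04800000)
applied force F = (-1.4000, -3.2000, -1.2000)
rate change Δω = (0.11240000, 0.20900000, -0.06800000)
ω₀×(Iω₀) = (0.0576, -0.0072, -0.0012)
applied torque τ = (0.1700, 0.1600, -0.1100)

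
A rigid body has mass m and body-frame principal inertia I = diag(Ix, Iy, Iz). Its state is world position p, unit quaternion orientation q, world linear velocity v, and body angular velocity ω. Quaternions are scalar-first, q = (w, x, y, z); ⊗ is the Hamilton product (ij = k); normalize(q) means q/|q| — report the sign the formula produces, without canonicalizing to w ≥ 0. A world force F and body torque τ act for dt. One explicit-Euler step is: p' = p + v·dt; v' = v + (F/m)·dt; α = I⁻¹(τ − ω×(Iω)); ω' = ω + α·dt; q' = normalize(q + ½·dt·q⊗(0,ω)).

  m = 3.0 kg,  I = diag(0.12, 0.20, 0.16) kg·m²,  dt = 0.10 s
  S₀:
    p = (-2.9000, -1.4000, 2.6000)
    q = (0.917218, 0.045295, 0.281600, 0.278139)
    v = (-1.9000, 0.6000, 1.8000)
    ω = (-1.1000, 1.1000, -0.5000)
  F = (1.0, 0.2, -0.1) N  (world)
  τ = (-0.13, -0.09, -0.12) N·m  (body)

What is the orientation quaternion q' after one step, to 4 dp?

q' = (0.9081, -0.0274, 0.3168, 0.2723)

q⊗(0,ω) = (-0.1208660, -1.4556927, 0.7256344, -0.0990245)
q + ½dt·q⊗(0,ω), renormalized = (0.9081, -0.0274, 0.3168, 0.2723)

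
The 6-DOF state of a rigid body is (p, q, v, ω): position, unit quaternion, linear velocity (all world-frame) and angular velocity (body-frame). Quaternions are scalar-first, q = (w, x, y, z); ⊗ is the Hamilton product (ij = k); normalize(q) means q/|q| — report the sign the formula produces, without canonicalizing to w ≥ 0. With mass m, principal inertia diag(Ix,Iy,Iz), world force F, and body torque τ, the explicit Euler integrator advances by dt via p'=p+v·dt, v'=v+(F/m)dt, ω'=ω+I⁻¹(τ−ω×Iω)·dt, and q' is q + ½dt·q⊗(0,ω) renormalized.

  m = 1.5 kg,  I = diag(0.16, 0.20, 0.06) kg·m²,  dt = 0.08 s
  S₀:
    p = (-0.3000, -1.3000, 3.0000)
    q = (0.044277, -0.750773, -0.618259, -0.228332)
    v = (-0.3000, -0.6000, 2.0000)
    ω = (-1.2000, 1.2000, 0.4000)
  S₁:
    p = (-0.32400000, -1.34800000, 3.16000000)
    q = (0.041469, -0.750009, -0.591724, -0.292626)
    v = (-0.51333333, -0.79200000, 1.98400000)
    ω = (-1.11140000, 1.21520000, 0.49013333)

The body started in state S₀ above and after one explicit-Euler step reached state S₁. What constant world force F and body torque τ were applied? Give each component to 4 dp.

F = (-4.0000, -3.6000, -0.3000)
τ = (0.1100, -0.0100, 0.0100)

Δω = ω₁−ω₀ = (0.08860000, 0.01520000, 0.09013333)
gyro term ω₀×Iω₀ = (-0.0672, -0.0480, -0.0576)
I·α + gyro = (0.1100, -0.0100, 0.0100)
velocity change Δv = (-0.21333333, -0.19200000, -0.01600000)
m·(v₁−v₀)/dt = (-4.0000, -3.6000, -0.3000)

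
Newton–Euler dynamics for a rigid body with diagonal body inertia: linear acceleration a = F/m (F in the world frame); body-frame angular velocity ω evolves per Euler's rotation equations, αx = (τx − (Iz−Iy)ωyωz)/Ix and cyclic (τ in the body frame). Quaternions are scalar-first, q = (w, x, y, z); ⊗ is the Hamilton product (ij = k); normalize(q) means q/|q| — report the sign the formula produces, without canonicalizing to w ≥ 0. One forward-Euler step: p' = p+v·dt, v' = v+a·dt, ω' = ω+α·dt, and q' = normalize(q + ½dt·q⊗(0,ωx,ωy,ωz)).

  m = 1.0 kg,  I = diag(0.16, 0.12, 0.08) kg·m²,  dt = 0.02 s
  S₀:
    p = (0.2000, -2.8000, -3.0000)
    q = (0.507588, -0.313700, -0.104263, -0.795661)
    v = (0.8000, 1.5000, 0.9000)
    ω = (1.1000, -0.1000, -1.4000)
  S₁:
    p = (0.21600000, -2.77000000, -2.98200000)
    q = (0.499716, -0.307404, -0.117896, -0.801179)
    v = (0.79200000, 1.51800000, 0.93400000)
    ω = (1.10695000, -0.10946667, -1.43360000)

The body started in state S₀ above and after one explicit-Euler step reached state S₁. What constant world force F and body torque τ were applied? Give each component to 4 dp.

F = (-0.4000, 0.9000, 1.7000)
τ = (0.0500, -0.1800, -0.1300)

velocity change Δv = (-0.00800000, 0.01800000, 0.03400000)
applied force F = (-0.4000, 0.9000, 1.7000)
rate change Δω = (0.00695000, -0.00946667, -0.03360000)
applied torque τ = (0.0500, -0.1800, -0.1300)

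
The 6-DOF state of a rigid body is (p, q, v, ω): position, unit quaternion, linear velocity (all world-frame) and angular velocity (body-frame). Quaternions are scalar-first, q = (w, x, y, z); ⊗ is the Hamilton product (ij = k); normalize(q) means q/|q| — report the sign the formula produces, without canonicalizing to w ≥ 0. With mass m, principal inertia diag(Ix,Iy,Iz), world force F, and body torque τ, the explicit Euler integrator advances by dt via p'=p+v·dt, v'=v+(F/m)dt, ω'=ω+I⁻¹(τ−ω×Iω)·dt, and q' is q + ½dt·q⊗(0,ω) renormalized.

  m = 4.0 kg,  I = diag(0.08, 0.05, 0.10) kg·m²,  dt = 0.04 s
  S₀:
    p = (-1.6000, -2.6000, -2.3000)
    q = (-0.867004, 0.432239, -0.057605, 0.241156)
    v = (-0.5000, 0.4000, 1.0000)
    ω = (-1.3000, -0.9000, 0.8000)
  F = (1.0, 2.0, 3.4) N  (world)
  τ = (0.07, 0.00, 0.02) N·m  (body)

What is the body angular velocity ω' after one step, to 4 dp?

(τ − ω×Iω)/I = (1.3250, -0.4160, 0.5510)
ω' = ω + α·dt = (-1.2470, -0.9166, 0.8220)

ω' = (-1.2470, -0.9166, 0.8220)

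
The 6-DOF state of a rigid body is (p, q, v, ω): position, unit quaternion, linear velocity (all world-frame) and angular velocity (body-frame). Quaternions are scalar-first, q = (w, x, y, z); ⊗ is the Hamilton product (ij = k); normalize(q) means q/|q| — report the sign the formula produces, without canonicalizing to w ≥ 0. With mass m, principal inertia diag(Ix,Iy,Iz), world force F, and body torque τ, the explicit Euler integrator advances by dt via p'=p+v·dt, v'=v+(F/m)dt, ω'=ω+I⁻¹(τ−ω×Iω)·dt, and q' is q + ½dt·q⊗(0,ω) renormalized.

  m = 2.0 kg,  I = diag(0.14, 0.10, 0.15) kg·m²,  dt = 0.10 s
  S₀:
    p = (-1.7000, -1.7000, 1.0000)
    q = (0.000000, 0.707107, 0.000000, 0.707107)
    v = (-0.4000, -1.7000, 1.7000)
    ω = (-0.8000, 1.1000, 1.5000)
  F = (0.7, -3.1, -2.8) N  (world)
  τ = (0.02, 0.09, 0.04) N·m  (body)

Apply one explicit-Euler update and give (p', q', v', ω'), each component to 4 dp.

p' = (-1.7400, -1.8700, 1.1700)
q' = (-0.0246, 0.6648, -0.0809, 0.7422)
v' = (-0.3650, -1.8550, 1.5600)
ω' = (-0.8446, 1.1780, 1.5032)

a = F/m = (0.3500, -1.5500, -1.4000)
p' = p + v·dt = (-1.7400, -1.8700, 1.1700)
v + (F/m)dt = (-0.3650, -1.8550, 1.5600)
precession coupling ω×(Iω) = (0.0825, 0.0120, 0.0352)
(τ − ω×Iω)/I = (-0.4464, 0.7800, 0.0320)
ω + α·dt = (-0.8446, 1.1780, 1.5032)
2q̇ = q⊗(0,ω) = (-0.4949749, -0.7778177, -1.6263461, 0.7778177)
updated quaternion q' = (-0.0246, 0.6648, -0.0809, 0.7422)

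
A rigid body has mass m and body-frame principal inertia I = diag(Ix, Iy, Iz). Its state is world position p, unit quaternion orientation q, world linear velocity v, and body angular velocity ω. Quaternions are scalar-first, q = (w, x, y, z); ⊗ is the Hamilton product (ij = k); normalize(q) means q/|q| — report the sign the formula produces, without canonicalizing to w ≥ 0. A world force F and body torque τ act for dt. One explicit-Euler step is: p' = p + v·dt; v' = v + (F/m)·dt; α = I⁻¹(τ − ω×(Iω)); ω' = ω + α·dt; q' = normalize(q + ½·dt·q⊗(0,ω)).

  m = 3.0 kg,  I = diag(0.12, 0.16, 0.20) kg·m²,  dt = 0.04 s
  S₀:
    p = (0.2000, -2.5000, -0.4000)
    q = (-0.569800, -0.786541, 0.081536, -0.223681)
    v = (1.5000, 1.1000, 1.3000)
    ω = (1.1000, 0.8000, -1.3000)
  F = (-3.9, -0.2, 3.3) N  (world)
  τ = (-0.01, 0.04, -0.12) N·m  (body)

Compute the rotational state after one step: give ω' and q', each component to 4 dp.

ω' = (1.1105, 0.7814, -1.3310)
q' = (-0.5592, -0.7971, 0.0470, -0.2231)

(τ − ω×Iω)/I = (0.2633, -0.4650, -0.7760)
ω + α·dt = (1.1105, 0.7814, -1.3310)
Hamilton product q⊗(0,ω) = (0.5091810, -0.5538320, -1.7243924, 0.0218176)
q + ½dt·q⊗(0,ω), renormalized = (-0.5592, -0.7971, 0.0470, -0.2231)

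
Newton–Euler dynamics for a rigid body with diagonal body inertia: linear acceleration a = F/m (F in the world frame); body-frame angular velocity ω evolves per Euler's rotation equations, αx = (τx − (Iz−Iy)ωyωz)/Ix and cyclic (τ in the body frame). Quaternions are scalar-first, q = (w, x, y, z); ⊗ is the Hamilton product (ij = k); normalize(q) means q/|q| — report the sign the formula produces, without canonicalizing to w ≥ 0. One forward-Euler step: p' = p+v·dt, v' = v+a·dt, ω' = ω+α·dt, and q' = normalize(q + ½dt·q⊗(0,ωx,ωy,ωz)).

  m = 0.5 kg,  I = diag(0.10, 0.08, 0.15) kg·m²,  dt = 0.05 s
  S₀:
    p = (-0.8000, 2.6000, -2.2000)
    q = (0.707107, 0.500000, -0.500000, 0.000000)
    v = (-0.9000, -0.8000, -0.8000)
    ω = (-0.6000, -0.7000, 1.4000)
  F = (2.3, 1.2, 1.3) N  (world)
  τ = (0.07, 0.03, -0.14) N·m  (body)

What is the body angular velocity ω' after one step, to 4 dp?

α = I⁻¹(τ − ω×Iω) = (1.3860, -0.1500, -0.8773)
new body rate ω' = (-0.5307, -0.7075, 1.3561)

ω' = (-0.5307, -0.7075, 1.3561)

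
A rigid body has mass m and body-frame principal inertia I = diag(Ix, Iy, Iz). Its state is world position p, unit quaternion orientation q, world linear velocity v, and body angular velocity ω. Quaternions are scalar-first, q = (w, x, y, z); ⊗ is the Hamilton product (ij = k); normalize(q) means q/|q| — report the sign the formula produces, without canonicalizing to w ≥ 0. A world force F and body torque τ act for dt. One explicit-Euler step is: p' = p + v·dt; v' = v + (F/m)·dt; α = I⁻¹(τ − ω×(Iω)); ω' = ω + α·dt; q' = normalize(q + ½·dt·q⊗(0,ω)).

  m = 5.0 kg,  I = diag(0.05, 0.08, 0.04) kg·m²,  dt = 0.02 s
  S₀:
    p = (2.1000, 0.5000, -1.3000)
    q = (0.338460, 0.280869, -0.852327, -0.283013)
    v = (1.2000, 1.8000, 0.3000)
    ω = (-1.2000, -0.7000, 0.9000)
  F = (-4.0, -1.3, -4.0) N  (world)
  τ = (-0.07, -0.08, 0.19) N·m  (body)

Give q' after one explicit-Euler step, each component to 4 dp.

Hamilton product q⊗(0,ω) = (-0.0048744, -1.3713554, -0.1500885, -0.9147867)
q + ½dt·q⊗(0,ω), renormalized = (0.3384, 0.2671, -0.8537, -0.2921)

q' = (0.3384, 0.2671, -0.8537, -0.2921)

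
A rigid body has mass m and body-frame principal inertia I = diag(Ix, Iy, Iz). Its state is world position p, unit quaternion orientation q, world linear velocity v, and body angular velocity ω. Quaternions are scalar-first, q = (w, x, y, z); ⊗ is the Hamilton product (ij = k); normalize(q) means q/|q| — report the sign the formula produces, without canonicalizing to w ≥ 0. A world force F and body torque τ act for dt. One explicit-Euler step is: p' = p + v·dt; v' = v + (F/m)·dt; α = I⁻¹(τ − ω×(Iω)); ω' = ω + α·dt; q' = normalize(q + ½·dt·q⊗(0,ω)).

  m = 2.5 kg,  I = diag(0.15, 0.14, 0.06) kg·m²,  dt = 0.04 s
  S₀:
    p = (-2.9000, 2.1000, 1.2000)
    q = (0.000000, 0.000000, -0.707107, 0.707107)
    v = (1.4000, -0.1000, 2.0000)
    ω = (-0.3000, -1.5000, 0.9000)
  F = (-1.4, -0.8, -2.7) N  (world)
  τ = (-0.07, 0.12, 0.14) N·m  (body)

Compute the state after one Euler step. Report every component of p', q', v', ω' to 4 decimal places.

p' = p + v·dt = (-2.8440, 2.0960, 1.2800)
v' = v + a·dt = (1.3776, -0.1128, 1.9568)
precession coupling ω×(Iω) = (0.1080, -0.0243, -0.0045)
angular accel α = (-1.1867, 1.0307, 2.4083)
new body rate ω' = (-0.3475, -1.4588, 0.9963)
q⊗(0,ω) = (-1.6970568, 0.4242642, -0.2121321, -0.2121321)
q + ½dt·q⊗(0,ω), renormalized = (-0.0339, 0.0085, -0.7109, 0.7024)

p' = (-2.8440, 2.0960, 1.2800)
q' = (-0.0339, 0.0085, -0.7109, 0.7024)
v' = (1.3776, -0.1128, 1.9568)
ω' = (-0.3475, -1.4588, 0.9963)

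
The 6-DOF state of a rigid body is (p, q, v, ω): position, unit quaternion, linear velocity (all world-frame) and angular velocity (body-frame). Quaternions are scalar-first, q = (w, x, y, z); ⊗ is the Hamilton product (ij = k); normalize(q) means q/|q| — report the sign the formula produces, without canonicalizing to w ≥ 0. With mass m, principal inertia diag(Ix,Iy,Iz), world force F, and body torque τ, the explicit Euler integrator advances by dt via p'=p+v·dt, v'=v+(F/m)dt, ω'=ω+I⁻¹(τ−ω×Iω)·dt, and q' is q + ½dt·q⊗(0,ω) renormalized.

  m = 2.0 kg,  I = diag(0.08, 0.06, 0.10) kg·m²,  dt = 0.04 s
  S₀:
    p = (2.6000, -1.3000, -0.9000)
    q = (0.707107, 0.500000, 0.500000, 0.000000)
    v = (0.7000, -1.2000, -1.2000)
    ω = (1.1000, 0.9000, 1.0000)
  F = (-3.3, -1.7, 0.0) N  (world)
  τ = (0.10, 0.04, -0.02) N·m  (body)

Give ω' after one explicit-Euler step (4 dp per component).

gyro term ω×Iω = (0.0360, -0.0220, -0.0198)
angular accel α = (0.8000, 1.0333, -0.0020)
ω + α·dt = (1.1320, 0.9413, 0.9999)

ω' = (1.1320, 0.9413, 0.9999)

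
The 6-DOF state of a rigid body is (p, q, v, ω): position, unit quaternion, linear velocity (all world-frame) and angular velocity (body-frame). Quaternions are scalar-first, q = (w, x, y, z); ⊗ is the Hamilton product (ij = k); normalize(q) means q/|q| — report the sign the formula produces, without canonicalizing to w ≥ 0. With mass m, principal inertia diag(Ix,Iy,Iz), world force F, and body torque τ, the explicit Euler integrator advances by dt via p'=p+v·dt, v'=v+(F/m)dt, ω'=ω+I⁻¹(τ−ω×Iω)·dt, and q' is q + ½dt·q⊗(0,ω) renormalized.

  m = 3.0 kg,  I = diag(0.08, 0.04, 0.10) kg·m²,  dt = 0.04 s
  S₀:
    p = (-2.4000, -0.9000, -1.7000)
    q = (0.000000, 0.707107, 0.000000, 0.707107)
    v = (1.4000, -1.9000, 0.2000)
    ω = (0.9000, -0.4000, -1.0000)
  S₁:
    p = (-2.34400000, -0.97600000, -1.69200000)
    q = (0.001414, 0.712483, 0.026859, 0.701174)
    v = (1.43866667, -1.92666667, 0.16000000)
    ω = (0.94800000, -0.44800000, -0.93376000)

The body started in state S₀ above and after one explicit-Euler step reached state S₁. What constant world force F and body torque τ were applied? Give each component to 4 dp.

F = (2.9000, -2.0000, -3.0000)
τ = (0.1200, -0.0300, 0.1800)

Δω = ω₁−ω₀ = (0.04800000, -0.04800000, 0.06624000)
applied torque τ = (0.1200, -0.0300, 0.1800)
v₁ − v₀ = (0.03866667, -0.02666667, -0.04000000)
applied force F = (2.9000, -2.0000, -3.0000)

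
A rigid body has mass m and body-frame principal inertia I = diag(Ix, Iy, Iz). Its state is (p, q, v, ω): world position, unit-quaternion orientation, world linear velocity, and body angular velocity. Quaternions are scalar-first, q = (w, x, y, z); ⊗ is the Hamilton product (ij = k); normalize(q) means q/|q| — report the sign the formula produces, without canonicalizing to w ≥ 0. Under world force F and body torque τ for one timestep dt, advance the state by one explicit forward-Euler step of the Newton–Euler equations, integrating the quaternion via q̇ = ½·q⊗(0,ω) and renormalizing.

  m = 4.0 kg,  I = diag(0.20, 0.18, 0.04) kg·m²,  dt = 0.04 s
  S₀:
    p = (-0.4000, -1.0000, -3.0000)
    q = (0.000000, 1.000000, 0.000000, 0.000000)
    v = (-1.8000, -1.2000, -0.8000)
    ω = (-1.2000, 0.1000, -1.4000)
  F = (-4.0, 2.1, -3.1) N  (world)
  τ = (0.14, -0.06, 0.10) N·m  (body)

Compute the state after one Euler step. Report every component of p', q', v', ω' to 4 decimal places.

a = F/m = (-1.0000, 0.5250, -0.7750)
p' = p + v·dt = (-0.4720, -1.0480, -3.0320)
v' = v + a·dt = (-1.8400, -1.1790, -0.8310)
(τ − ω×Iω)/I = (0.6020, -1.8267, 2.4400)
ω + α·dt = (-1.1759, 0.0269, -1.3024)
q⊗(0,ω) = (1.2000000, 0.0000000, 1.4000000, 0.1000000)
q' = normalize(q + ½dt·q⊗(0,ω)) = (0.0240, 0.9993, 0.0280, 0.0020)

p' = (-0.4720, -1.0480, -3.0320)
q' = (0.0240, 0.9993, 0.0280, 0.0020)
v' = (-1.8400, -1.1790, -0.8310)
ω' = (-1.1759, 0.0269, -1.3024)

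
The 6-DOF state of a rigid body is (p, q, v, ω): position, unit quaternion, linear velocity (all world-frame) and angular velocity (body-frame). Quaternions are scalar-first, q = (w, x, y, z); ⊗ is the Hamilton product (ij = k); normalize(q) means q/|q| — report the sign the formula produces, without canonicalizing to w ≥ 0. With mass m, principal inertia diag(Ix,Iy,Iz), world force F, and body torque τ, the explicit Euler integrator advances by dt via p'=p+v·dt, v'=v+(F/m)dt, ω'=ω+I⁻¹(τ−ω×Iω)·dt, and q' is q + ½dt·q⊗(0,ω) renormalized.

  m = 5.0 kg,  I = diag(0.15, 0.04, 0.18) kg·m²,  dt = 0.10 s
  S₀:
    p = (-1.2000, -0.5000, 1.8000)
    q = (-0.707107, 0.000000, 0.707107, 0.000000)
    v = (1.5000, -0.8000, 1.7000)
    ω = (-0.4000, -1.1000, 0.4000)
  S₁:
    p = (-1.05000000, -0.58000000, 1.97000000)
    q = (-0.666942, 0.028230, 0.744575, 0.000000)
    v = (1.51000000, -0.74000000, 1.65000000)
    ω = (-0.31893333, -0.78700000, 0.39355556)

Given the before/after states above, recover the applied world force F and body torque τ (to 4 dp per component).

ω₁ − ω₀ = (0.08106667, 0.31300000, -0.00644444)
ω₀×(Iω₀) = (-0.0616, 0.0048, -0.0484)
τ = I·(Δω/dt) + ω₀×(Iω₀) = (0.0600, 0.1300, -0.0600)
velocity change Δv = (0.01000000, 0.06000000, -0.05000000)
m·(v₁−v₀)/dt = (0.5000, 3.0000, -2.5000)

F = (0.5000, 3.0000, -2.5000)
τ = (0.0600, 0.1300, -0.0600)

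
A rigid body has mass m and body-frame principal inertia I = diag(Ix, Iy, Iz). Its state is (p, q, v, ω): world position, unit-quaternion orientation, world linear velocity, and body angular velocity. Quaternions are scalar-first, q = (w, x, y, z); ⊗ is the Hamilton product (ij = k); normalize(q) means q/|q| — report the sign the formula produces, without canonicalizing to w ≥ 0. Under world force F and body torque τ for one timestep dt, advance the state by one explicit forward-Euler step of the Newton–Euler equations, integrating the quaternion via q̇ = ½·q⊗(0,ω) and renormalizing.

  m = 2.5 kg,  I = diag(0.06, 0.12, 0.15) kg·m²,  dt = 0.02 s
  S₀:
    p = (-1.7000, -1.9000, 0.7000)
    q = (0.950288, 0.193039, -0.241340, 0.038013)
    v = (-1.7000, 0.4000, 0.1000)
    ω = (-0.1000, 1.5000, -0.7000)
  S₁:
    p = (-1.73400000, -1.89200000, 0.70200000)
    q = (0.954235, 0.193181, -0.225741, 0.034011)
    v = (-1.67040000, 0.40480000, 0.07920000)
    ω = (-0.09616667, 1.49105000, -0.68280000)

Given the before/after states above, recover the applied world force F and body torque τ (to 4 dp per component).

F = (3.7000, 0.6000, -2.6000)
τ = (-0.0200, -0.0600, 0.1200)

velocity change Δv = (0.02960000, 0.00480000, -0.02080000)
applied force F = (3.7000, 0.6000, -2.6000)
Δω = ω₁−ω₀ = (0.00383333, -0.00895000, 0.01720000)
gyro term ω₀×Iω₀ = (-0.0315, -0.0063, -0.0090)
I·α + gyro = (-0.0200, -0.0600, 0.1200)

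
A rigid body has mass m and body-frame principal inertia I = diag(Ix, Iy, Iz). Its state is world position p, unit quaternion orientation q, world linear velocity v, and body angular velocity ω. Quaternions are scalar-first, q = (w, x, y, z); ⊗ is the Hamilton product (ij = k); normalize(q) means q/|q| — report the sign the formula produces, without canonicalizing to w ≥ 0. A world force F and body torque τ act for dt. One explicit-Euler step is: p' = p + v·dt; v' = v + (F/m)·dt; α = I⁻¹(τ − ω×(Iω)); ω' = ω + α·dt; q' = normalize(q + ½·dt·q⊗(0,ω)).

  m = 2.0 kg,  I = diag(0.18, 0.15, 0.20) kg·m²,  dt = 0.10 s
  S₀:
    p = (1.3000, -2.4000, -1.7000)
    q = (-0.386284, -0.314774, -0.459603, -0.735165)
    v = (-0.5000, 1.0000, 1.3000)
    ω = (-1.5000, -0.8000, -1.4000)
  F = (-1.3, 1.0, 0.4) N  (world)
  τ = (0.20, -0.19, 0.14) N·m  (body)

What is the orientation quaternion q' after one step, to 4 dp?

2q̇ = q⊗(0,ω) = (-1.8690744, 0.6347382, 0.9710911, 0.1032123)
updated quaternion q' = (-0.4769, -0.2813, -0.4086, -0.7256)

q' = (-0.4769, -0.2813, -0.4086, -0.7256)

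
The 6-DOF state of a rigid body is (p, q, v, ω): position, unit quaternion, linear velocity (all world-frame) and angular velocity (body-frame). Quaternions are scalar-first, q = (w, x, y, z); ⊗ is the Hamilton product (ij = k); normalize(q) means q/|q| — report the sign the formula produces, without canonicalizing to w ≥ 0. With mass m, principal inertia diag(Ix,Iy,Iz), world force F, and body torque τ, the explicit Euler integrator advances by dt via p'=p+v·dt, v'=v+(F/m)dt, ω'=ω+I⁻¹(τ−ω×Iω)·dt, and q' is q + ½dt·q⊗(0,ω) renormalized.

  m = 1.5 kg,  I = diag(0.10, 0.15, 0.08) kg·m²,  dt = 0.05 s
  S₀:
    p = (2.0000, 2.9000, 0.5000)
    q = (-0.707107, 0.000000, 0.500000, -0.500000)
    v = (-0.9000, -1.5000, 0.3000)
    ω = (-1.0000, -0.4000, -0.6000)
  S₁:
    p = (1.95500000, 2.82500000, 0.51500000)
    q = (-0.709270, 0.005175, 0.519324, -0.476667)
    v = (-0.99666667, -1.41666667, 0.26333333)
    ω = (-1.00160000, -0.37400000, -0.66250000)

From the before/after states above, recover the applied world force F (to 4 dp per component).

v₁ − v₀ = (-0.09666667, 0.08333333, -0.03666667)
m·(v₁−v₀)/dt = (-2.9000, 2.5000, -1.1000)

F = (-2.9000, 2.5000, -1.1000)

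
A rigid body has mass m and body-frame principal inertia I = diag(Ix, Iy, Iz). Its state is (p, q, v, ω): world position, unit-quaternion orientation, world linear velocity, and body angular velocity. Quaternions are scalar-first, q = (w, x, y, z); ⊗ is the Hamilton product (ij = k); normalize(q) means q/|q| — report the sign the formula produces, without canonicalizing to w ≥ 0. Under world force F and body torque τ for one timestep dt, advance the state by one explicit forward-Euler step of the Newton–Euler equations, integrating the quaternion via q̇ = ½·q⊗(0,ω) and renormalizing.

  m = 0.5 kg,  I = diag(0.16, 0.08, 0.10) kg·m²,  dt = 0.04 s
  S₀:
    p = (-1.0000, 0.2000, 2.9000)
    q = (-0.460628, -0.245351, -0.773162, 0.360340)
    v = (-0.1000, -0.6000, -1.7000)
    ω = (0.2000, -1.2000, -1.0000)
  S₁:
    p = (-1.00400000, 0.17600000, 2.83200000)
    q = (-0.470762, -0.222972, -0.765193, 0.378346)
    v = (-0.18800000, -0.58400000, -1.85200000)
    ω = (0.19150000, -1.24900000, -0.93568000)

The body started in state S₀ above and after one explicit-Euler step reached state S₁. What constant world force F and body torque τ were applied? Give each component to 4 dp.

F = (-1.1000, 0.2000, -1.9000)
τ = (-0.0100, -0.1100, 0.1800)

ω₁ − ω₀ = (-0.00850000, -0.04900000, 0.06432000)
gyro term ω₀×Iω₀ = (0.0240, -0.0120, 0.0192)
applied torque τ = (-0.0100, -0.1100, 0.1800)
Δv = v₁−v₀ = (-0.08800000, 0.01600000, -0.15200000)
m·(v₁−v₀)/dt = (-1.1000, 0.2000, -1.9000)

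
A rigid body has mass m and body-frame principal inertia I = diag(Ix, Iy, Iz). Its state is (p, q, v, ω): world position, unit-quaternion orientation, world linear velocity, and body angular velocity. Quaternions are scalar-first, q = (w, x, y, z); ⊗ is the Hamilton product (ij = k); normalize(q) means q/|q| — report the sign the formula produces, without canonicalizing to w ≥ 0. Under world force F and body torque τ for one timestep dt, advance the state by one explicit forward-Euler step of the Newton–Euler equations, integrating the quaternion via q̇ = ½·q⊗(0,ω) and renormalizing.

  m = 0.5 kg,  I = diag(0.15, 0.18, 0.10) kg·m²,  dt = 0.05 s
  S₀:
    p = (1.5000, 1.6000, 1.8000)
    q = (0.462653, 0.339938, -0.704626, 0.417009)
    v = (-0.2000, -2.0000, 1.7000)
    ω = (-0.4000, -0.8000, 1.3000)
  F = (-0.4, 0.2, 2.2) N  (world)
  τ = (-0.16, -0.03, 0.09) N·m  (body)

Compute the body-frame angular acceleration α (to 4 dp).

α = (-1.6213, -0.0222, 0.8040)

gyro term ω×Iω = (0.0832, -0.0260, 0.0096)
(τ − ω×Iω)/I = (-1.6213, -0.0222, 0.8040)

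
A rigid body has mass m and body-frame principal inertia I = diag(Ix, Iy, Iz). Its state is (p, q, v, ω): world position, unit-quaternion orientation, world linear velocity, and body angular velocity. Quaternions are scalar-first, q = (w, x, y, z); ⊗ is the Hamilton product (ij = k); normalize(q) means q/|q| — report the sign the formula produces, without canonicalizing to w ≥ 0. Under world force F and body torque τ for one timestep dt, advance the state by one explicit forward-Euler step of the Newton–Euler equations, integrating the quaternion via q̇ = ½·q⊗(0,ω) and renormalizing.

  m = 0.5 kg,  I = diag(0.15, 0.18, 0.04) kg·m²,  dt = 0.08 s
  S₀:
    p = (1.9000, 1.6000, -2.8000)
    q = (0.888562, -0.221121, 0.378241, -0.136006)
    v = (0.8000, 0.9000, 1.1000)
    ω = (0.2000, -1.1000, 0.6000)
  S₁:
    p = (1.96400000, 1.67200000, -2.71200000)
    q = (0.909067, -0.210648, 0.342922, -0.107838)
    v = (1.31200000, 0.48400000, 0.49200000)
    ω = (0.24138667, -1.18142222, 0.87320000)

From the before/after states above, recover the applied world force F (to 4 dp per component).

F = (3.2000, -2.6000, -3.8000)

velocity change Δv = (0.51200000, -0.41600000, -0.60800000)
F = m·Δv/dt = (3.2000, -2.6000, -3.8000)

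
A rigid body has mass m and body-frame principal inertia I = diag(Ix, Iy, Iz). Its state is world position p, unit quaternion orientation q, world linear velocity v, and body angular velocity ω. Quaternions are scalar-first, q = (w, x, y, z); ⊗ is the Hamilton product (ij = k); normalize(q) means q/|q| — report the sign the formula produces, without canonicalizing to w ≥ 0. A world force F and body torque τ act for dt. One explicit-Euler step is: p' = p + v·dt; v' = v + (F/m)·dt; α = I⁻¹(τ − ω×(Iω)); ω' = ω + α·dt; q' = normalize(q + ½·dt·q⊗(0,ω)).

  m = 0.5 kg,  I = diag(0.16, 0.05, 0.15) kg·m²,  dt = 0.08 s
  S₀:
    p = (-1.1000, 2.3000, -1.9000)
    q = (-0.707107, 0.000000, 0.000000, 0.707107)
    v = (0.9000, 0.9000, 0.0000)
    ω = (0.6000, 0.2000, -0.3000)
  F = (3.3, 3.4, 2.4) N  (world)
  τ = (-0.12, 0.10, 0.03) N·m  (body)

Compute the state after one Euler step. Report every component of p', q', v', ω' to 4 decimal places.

(τ − ω×Iω)/I = (-0.7125, 2.0360, 0.2880)
ω + α·dt = (0.5430, 0.3629, -0.2770)
q⊗(0,ω) = (0.2121321, -0.5656856, 0.2828428, 0.2121321)
q + ½dt·q⊗(0,ω), renormalized = (-0.6983, -0.0226, 0.0113, 0.7153)
linear accel F/m = (6.6000, 6.8000, 4.8000)
new position p' = (-1.0280, 2.3720, -1.9000)
v + (F/m)dt = (1.4280, 1.4440, 0.3840)

p' = (-1.0280, 2.3720, -1.9000)
q' = (-0.6983, -0.0226, 0.0113, 0.7153)
v' = (1.4280, 1.4440, 0.3840)
ω' = (0.5430, 0.3629, -0.2770)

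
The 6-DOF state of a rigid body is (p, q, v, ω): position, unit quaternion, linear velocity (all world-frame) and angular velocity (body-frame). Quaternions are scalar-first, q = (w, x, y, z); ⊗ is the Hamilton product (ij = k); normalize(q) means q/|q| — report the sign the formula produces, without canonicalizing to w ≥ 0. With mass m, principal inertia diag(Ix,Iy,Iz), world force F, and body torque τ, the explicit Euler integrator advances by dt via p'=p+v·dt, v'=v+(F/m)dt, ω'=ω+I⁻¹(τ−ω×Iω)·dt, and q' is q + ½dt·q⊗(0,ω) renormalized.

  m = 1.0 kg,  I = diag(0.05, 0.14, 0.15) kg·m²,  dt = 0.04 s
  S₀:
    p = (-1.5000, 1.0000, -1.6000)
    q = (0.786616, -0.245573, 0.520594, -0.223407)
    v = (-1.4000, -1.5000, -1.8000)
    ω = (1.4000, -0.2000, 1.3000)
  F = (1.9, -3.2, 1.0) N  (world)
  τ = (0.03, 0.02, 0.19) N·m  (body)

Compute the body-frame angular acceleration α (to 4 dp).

α = (0.6520, 1.4429, 1.4347)

gyro term ω×Iω = (-0.0026, -0.1820, -0.0252)
α = I⁻¹(τ − ω×Iω) = (0.6520, 1.4429, 1.4347)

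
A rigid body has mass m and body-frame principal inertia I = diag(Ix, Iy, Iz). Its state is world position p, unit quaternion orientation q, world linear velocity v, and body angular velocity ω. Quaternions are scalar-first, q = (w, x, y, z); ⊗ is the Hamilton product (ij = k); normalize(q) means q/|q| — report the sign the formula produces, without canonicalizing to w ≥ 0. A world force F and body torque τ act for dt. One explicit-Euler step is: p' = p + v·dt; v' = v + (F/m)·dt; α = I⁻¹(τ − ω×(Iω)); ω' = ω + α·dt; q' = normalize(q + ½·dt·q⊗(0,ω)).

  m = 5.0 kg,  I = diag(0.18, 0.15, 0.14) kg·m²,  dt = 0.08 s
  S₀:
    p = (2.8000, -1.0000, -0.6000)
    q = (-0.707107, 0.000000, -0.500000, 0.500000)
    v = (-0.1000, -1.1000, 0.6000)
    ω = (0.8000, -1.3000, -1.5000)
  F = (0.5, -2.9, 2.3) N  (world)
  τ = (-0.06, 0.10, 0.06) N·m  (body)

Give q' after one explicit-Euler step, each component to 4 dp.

q' = (-0.7005, 0.0333, -0.4456, 0.5564)

2q̇ = q⊗(0,ω) = (0.1000000, 0.8343144, 1.3192391, 1.4606605)
q + ½dt·q⊗(0,ω), renormalized = (-0.7005, 0.0333, -0.4456, 0.5564)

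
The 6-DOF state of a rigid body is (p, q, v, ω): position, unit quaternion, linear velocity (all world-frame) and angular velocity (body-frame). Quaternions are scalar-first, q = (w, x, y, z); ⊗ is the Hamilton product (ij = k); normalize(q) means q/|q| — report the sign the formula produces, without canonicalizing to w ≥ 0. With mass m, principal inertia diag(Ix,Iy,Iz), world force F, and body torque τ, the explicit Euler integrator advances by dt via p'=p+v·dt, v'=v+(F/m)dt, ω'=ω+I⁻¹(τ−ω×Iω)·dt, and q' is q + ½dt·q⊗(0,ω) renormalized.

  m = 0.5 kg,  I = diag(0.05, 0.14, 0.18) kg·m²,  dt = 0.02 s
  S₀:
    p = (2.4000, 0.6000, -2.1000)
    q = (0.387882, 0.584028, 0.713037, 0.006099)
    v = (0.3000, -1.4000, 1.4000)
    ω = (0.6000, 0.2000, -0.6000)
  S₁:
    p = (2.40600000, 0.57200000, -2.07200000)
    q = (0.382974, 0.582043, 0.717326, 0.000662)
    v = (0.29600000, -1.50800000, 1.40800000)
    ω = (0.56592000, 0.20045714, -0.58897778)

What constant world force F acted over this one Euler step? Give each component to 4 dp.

F = (-0.1000, -2.7000, 0.2000)

v₁ − v₀ = (-0.00400000, -0.10800000, 0.00800000)
F = m·Δv/dt = (-0.1000, -2.7000, 0.2000)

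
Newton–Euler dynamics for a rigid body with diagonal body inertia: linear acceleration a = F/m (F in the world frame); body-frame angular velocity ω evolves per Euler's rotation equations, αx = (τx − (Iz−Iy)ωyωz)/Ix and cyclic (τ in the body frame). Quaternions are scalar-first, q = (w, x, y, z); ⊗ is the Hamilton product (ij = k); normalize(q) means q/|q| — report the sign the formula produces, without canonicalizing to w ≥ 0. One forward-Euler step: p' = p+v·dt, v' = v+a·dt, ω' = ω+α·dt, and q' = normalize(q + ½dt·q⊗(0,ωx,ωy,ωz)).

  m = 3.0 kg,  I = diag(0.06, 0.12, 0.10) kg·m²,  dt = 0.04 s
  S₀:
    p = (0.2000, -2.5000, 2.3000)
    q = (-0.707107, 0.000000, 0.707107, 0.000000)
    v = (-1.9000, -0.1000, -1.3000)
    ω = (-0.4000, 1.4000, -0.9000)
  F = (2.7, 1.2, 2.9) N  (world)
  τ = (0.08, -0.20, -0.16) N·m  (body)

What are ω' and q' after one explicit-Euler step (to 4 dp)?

(τ − ω×Iω)/I = (0.9133, -1.5467, -1.2640)
new body rate ω' = (-0.3635, 1.3381, -0.9506)
Hamilton product q⊗(0,ω) = (-0.9899498, -0.3535535, -0.9899498, 0.9192391)
updated quaternion q' = (-0.7265, -0.0071, 0.6869, 0.0184)

ω' = (-0.3635, 1.3381, -0.9506)
q' = (-0.7265, -0.0071, 0.6869, 0.0184)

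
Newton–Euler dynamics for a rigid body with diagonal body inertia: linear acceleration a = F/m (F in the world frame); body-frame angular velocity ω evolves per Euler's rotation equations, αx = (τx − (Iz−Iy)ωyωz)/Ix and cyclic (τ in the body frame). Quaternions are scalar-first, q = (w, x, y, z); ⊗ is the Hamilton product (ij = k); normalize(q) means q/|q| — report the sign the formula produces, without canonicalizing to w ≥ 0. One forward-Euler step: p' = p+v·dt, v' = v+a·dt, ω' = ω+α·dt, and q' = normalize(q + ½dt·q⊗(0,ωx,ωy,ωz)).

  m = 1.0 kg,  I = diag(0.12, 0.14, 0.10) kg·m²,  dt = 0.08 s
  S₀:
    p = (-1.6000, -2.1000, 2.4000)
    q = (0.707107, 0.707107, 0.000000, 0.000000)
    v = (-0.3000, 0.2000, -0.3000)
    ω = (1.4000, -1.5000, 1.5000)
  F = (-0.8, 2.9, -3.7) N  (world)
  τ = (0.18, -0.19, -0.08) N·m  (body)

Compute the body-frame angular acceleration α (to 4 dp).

ω×(Iω) gyroscopic = (0.0900, 0.0420, -0.0420)
(τ − ω×Iω)/I = (0.7500, -1.6571, -0.3800)

α = (0.7500, -1.6571, -0.3800)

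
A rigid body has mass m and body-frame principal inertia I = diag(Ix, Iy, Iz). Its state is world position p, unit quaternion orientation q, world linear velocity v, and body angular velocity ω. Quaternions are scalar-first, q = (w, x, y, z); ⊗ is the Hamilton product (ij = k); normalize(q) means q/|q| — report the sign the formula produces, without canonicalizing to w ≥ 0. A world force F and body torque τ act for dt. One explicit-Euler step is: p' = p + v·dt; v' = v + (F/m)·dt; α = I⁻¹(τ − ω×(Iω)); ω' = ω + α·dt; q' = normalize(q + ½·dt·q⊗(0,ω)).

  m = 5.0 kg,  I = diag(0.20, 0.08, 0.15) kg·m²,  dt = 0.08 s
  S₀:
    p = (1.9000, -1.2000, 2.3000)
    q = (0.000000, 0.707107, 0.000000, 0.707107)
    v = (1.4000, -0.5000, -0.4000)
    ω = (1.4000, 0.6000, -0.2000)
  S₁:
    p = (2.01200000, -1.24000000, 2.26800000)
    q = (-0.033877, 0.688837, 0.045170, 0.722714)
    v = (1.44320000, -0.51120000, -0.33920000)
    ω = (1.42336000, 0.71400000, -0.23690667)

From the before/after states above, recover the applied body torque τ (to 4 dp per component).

τ = (0.0500, 0.1000, -0.1700)

Δω = ω₁−ω₀ = (0.02336000, 0.11400000, -0.03690667)
precession coupling = (-0.0084, -0.0140, -0.1008)
τ = I·(Δω/dt) + ω₀×(Iω₀) = (0.0500, 0.1000, -0.1700)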